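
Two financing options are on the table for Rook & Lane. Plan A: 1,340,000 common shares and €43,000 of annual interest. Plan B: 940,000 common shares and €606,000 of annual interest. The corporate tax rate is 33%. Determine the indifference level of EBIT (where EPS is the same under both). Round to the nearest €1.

€1,929,050

Set EPS_A = EPS_B: (EBIT − €43,000)(1 − 0.33) ÷ 1,340,000 = (EBIT − €606,000)(1 − 0.33) ÷ 940,000.
The (1 − t) factor cancels: (EBIT − 43,000) × 940,000 = (EBIT − 606,000) × 1,340,000.
EBIT × (1,340,000 − 940,000) = 606,000 × 1,340,000 − 43,000 × 940,000 = 771,620,000,000, so EBIT = 771,620,000,000 ÷ 400,000 = 1,929,050.00.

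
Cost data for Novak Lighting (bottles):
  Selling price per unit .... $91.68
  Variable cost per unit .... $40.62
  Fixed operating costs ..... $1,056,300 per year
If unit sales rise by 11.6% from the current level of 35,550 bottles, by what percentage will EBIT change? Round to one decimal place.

Total contribution margin = 35,550 × $51.06 = $1,815,183.00.
Operating income = contribution − fixed costs = $1,815,183.00 − $1,056,300 = $758,883.00.
So DOL = total CM / EBIT = $1,815,183.00 / $758,883.00 = 2.3919.
So EBIT moves 2.3919 × (+11.6%) = +27.7%.

+27.7%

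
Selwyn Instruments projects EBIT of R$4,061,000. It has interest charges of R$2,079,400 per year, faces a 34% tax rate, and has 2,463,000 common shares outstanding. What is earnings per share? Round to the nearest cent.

R$0.53

Interest = R$2,079,400.00, so EBT = R$4,061,000 − R$2,079,400.00 = R$1,981,600.00.
Net income = R$1,981,600.00 × (1 − 0.34) = R$1,307,856.00.
EPS = R$1,307,856.00 ÷ 2,463,000 = R$0.53.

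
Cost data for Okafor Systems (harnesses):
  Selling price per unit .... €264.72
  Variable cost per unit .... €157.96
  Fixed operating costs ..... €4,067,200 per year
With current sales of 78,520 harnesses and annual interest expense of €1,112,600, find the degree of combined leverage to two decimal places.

2.62

Contribution at this volume is 78,520 × €106.76 = €8,382,795.20.
EBIT = €8,382,795.20 − €4,067,200 = €4,315,595.20. Interest = €1,112,600.00, so EBIT − I = €3,202,995.20.
DCL = contribution ÷ (EBIT − I) = €8,382,795.20 ÷ €3,202,995.20 = 2.6172.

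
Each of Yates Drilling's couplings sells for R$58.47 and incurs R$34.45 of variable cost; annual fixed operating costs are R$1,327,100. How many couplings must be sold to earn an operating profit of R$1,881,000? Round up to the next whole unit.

133,560 couplings

Each unit contributes R$58.47 − R$34.45 = R$24.02.
Required volume = (fixed costs + target profit) ÷ CM = (R$1,327,100 + R$1,881,000) ÷ R$24.02 = 133,559.53, so 133,560 couplings.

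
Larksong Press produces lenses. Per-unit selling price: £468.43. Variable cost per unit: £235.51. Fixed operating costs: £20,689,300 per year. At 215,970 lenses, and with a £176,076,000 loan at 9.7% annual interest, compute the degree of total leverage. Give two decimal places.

Contribution at this volume is 215,970 × £232.92 = £50,303,732.40.
EBIT = £50,303,732.40 − £20,689,300 = £29,614,432.40. Interest = £17,079,372.00, so EBIT − I = £12,535,060.40.
DCL = contribution ÷ (EBIT − I) = £50,303,732.40 ÷ £12,535,060.40 = 4.0130.

4.01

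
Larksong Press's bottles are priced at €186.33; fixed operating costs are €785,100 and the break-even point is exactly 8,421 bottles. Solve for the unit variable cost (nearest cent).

At break-even, FC = Q × (P − VC), so P − VC = €785,100 ÷ 8,421 = €93.2312.
Variable cost per unit = €186.33 − €93.2312 = €93.10.

€93.10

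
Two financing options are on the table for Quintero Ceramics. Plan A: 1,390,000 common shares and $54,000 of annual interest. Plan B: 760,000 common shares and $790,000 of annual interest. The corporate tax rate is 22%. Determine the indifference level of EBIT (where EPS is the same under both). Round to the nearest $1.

Set EPS_A = EPS_B: (EBIT − $54,000)(1 − 0.22) ÷ 1,390,000 = (EBIT − $790,000)(1 − 0.22) ÷ 760,000.
Cancelling (1 − t) and cross-multiplying: 760,000·(EBIT − 54,000) = 1,390,000·(EBIT − 790,000).
Solving, EBIT = (790,000·1,390,000 − 54,000·760,000) / (1,390,000 − 760,000) = 1,057,060,000,000 / 630,000 = 1,677,873.02.

$1,677,873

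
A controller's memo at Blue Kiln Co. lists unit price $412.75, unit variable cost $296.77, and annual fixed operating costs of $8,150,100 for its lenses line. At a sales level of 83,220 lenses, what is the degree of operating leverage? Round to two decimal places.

6.43

Total contribution margin = 83,220 × $115.98 = $9,651,855.60.
Subtracting fixed costs: EBIT = $9,651,855.60 − $8,150,100 = $1,501,755.60.
Degree of operating leverage = $9,651,855.60 / $1,501,755.60 = 6.4270.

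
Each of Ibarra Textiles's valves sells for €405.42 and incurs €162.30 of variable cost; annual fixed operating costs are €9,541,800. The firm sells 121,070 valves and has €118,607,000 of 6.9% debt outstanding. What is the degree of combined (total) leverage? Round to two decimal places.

At 121,070 units, contribution = 121,070 × €243.12 = €29,434,538.40.
Subtracting fixed costs: EBIT = €29,434,538.40 − €9,541,800 = €19,892,738.40. Interest = €8,183,883.00.
DOL = €29,434,538.40 ÷ €19,892,738.40 = 1.4797; DFL = €19,892,738.40 ÷ €11,708,855.40 = 1.6989.
Combined leverage = 1.4797 × 1.6989 = 2.5139.

2.51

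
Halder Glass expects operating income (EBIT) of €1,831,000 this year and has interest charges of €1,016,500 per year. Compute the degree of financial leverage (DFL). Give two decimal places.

2.25

Interest = €1,016,500.00.
Degree of financial leverage = EBIT / (EBIT − interest) = €1,831,000 / €814,500.00 = 2.2480.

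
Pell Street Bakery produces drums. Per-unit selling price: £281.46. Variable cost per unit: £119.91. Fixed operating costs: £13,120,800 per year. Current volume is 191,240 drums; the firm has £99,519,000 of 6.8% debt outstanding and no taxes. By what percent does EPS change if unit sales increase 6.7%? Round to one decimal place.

At 191,240 units, contribution = 191,240 × £161.55 = £30,894,822.00.
EBIT = £30,894,822.00 − £13,120,800 = £17,774,022.00.
Interest = £6,767,292.00, so EBIT − I = £11,006,730.00.
Degree of combined leverage = contribution ÷ (EBIT − I) = £30,894,822.00 ÷ £11,006,730.00 = 2.8069.
EPS therefore changes by 2.8069 × (+6.7%) = +18.8%.

+18.8%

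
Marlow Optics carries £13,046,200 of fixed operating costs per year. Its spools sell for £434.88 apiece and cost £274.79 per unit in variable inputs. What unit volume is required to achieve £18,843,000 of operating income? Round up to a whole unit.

199,196 spools

Contribution margin per unit = £434.88 − £274.79 = £160.09.
Units = (FC + target) / CM = (£13,046,200 + £18,843,000) / £160.09 = 199,195.45, so 199,196 spools.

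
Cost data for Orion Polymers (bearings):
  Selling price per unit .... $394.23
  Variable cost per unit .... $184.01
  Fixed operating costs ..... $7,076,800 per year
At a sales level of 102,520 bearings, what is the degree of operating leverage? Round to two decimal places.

1.49

At 102,520 units, contribution = 102,520 × $210.22 = $21,551,754.40.
EBIT = $21,551,754.40 − $7,076,800 = $14,474,954.40.
Degree of operating leverage = $21,551,754.40 / $14,474,954.40 = 1.4889.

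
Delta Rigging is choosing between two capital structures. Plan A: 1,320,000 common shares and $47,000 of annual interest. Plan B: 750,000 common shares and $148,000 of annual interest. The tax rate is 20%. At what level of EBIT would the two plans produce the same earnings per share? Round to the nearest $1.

Set EPS_A = EPS_B: (EBIT − $47,000)(1 − 0.20) ÷ 1,320,000 = (EBIT − $148,000)(1 − 0.20) ÷ 750,000.
Cancelling (1 − t) and cross-multiplying: 750,000·(EBIT − 47,000) = 1,320,000·(EBIT − 148,000).
EBIT × (1,320,000 − 750,000) = 148,000 × 1,320,000 − 47,000 × 750,000 = 160,110,000,000, so EBIT = 160,110,000,000 ÷ 570,000 = 280,894.74.

$280,895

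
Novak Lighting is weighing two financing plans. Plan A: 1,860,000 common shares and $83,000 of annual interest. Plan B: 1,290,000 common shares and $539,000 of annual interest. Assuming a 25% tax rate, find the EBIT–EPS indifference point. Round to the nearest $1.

$1,571,000

At indifference, (EBIT − 83,000)(1 − t)/1,860,000 = (EBIT − 539,000)(1 − t)/1,290,000.
The (1 − t) factor cancels: (EBIT − 83,000) × 1,290,000 = (EBIT − 539,000) × 1,860,000.
Solving, EBIT = (539,000·1,860,000 − 83,000·1,290,000) / (1,860,000 − 1,290,000) = 895,470,000,000 / 570,000 = 1,571,000.00.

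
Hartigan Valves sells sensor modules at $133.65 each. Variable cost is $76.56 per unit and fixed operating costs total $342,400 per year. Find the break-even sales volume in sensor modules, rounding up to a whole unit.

Contribution margin per unit = $133.65 − $76.56 = $57.09.
Units to break even: $342,400 ÷ $57.09 = 5,997.55, rounded up to 5,998.

5,998 sensor modules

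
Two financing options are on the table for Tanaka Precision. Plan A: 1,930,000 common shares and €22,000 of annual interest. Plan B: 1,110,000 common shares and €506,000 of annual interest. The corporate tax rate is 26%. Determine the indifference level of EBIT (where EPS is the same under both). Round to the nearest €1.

€1,161,171

Set EPS_A = EPS_B: (EBIT − €22,000)(1 − 0.26) ÷ 1,930,000 = (EBIT − €506,000)(1 − 0.26) ÷ 1,110,000.
Cancelling (1 − t) and cross-multiplying: 1,110,000·(EBIT − 22,000) = 1,930,000·(EBIT − 506,000).
EBIT × (1,930,000 − 1,110,000) = 506,000 × 1,930,000 − 22,000 × 1,110,000 = 952,160,000,000, so EBIT = 952,160,000,000 ÷ 820,000 = 1,161,170.73.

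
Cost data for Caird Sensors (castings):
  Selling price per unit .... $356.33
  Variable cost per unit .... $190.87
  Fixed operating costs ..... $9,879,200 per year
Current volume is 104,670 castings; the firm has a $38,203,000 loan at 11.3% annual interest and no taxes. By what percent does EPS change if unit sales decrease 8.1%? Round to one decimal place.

-44.9%

At 104,670 units, contribution = 104,670 × $165.46 = $17,318,698.20.
EBIT = $17,318,698.20 − $9,879,200 = $7,439,498.20.
Interest = $4,316,939.00, so EBIT − I = $3,122,559.20.
DCL = total CM / (EBIT − I) = $17,318,698.20 / $3,122,559.20 = 5.5463.
EPS therefore changes by 5.5463 × (-8.1%) = -44.9%.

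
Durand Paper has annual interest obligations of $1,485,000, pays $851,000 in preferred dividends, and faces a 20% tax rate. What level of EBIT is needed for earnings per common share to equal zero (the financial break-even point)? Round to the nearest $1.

$2,548,750

Preferred dividends are paid after tax, so their pre-tax equivalent is $851,000 ÷ (1 − 0.20) = $1,063,750.00.
Financial break-even EBIT = interest + D_p ÷ (1 − t) = $1,485,000 + $1,063,750.00 = $2,548,750.00.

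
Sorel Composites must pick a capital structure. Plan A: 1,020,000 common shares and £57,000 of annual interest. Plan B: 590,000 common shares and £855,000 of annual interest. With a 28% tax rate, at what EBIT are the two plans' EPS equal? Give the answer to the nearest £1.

£1,949,930

Set EPS_A = EPS_B: (EBIT − £57,000)(1 − 0.28) ÷ 1,020,000 = (EBIT − £855,000)(1 − 0.28) ÷ 590,000.
The (1 − t) factor cancels: (EBIT − 57,000) × 590,000 = (EBIT − 855,000) × 1,020,000.
EBIT × (1,020,000 − 590,000) = 855,000 × 1,020,000 − 57,000 × 590,000 = 838,470,000,000, so EBIT = 838,470,000,000 ÷ 430,000 = 1,949,930.23.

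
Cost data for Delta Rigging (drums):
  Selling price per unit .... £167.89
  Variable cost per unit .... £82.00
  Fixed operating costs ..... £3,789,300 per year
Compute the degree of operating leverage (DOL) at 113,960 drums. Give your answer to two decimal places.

Total contribution margin = 113,960 × £85.89 = £9,788,024.40.
Subtracting fixed costs: EBIT = £9,788,024.40 − £3,789,300 = £5,998,724.40.
DOL = contribution ÷ EBIT = £9,788,024.40 ÷ £5,998,724.40 = 1.6317.

1.63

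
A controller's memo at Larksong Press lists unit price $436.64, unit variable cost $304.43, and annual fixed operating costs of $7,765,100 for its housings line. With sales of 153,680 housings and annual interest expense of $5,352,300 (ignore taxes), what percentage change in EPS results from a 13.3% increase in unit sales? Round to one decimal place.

+37.5%

Contribution at this volume is 153,680 × $132.21 = $20,318,032.80.
Operating income = contribution − fixed costs = $20,318,032.80 − $7,765,100 = $12,552,932.80.
Interest = $5,352,300.00, so EBIT − I = $7,200,632.80.
DCL = total CM / (EBIT − I) = $20,318,032.80 / $7,200,632.80 = 2.8217.
EPS therefore changes by 2.8217 × (+13.3%) = +37.5%.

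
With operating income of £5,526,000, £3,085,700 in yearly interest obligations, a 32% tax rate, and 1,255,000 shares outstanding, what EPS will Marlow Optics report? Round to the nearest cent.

£1.32

Interest = £3,085,700.00, so EBT = £5,526,000 − £3,085,700.00 = £2,440,300.00.
After tax at 32%: net income = £2,440,300.00 × 0.68 = £1,659,404.00.
EPS = £1,659,404.00 ÷ 1,255,000 = £1.32.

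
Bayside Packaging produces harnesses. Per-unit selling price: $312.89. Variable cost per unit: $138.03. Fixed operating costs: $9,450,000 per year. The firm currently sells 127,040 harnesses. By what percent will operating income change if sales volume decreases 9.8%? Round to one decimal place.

-17.1%

Contribution at this volume is 127,040 × $174.86 = $22,214,214.40.
Operating income = contribution − fixed costs = $22,214,214.40 − $9,450,000 = $12,764,214.40.
Degree of operating leverage = $22,214,214.40 / $12,764,214.40 = 1.7404.
%ΔEBIT = DOL × %ΔSales = 1.7404 × -9.8% = -17.1%.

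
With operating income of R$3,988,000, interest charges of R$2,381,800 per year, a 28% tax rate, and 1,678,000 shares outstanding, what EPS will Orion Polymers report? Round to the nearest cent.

R$0.69

Interest = R$2,381,800.00, so EBT = R$3,988,000 − R$2,381,800.00 = R$1,606,200.00.
Net income = R$1,606,200.00 × (1 − 0.28) = R$1,156,464.00.
EPS = R$1,156,464.00 ÷ 1,678,000 = R$0.69.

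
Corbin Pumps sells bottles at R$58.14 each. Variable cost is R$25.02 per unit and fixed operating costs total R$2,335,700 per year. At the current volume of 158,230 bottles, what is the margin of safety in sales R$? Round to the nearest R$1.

Unit CM = price − variable cost = R$58.14 − R$25.02 = R$33.12. Break-even units = R$2,335,700 ÷ R$33.12 = 70,522.34; break-even revenue = 70,522.34 × R$58.14 = R$4,100,169.02.
Current sales = 158,230 × R$58.14 = R$9,199,492.20.
Margin of safety = R$9,199,492.20 − R$4,100,169.02 = R$5,099,323.

R$5,099,323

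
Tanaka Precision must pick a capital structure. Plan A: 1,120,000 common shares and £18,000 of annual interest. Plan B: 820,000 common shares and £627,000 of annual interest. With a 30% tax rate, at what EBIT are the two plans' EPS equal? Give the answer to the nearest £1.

£2,291,600

Set EPS_A = EPS_B: (EBIT − £18,000)(1 − 0.30) ÷ 1,120,000 = (EBIT − £627,000)(1 − 0.30) ÷ 820,000.
Cancelling (1 − t) and cross-multiplying: 820,000·(EBIT − 18,000) = 1,120,000·(EBIT − 627,000).
Solving, EBIT = (627,000·1,120,000 − 18,000·820,000) / (1,120,000 − 820,000) = 687,480,000,000 / 300,000 = 2,291,600.00.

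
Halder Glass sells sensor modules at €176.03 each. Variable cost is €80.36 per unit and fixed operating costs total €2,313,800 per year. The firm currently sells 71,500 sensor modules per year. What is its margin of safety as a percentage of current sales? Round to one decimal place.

66.2%

Each unit contributes €176.03 − €80.36 = €95.67. Break-even units = €2,313,800 ÷ €95.67 = 24,185.22; break-even revenue = 24,185.22 × €176.03 = €4,257,324.28.
Current sales = 71,500 × €176.03 = €12,586,145.00.
Margin of safety = (€12,586,145.00 − €4,257,324.28) ÷ €12,586,145.00 = 66.2%.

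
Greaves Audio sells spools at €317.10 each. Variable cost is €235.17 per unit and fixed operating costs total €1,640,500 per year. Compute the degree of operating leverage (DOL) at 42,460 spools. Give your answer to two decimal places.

Contribution at this volume is 42,460 × €81.93 = €3,478,747.80.
EBIT = €3,478,747.80 − €1,640,500 = €1,838,247.80.
Degree of operating leverage = €3,478,747.80 / €1,838,247.80 = 1.8924.

1.89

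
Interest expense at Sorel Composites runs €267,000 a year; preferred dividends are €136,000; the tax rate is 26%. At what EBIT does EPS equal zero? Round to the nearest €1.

€450,784

Grossing the preferred dividend up to pre-tax terms: €136,000 / (1 − 0.26) = €183,783.78.
EPS = 0 when EBIT covers interest plus the pre-tax preferred burden: €267,000 + €183,783.78 = €450,783.78.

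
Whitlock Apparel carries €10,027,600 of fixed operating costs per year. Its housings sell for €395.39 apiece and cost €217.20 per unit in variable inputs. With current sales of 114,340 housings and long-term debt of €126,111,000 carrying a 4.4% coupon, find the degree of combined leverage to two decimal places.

Contribution at this volume is 114,340 × €178.19 = €20,374,244.60.
Operating income = contribution − fixed costs = €20,374,244.60 − €10,027,600 = €10,346,644.60. Interest = €5,548,884.00, so EBIT − I = €4,797,760.60.
Degree of total leverage = total CM / (EBIT − interest) = €20,374,244.60 / €4,797,760.60 = 4.2466.

4.25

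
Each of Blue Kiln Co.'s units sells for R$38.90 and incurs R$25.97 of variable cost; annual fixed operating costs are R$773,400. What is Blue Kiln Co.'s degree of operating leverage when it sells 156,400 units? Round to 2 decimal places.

Total contribution margin = 156,400 × R$12.93 = R$2,022,252.00.
EBIT = R$2,022,252.00 − R$773,400 = R$1,248,852.00.
Degree of operating leverage = R$2,022,252.00 / R$1,248,852.00 = 1.6193.

1.62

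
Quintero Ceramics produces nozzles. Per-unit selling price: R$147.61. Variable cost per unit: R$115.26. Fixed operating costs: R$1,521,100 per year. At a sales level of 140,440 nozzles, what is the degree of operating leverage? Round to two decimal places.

At 140,440 units, contribution = 140,440 × R$32.35 = R$4,543,234.00.
EBIT = R$4,543,234.00 − R$1,521,100 = R$3,022,134.00.
So DOL = total CM / EBIT = R$4,543,234.00 / R$3,022,134.00 = 1.5033.

1.50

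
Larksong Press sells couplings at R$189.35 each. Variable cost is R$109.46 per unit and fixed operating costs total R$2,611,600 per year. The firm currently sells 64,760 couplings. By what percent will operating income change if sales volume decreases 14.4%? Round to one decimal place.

-29.1%

At 64,760 units, contribution = 64,760 × R$79.89 = R$5,173,676.40.
EBIT = R$5,173,676.40 − R$2,611,600 = R$2,562,076.40.
So DOL = total CM / EBIT = R$5,173,676.40 / R$2,562,076.40 = 2.0193.
%ΔEBIT = DOL × %ΔSales = 2.0193 × -14.4% = -29.1%.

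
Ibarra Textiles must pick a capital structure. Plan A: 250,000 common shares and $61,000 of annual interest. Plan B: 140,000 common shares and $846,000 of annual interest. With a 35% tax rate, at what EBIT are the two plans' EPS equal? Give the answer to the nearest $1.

$1,845,091

Set EPS_A = EPS_B: (EBIT − $61,000)(1 − 0.35) ÷ 250,000 = (EBIT − $846,000)(1 − 0.35) ÷ 140,000.
Cancelling (1 − t) and cross-multiplying: 140,000·(EBIT − 61,000) = 250,000·(EBIT − 846,000).
EBIT × (250,000 − 140,000) = 846,000 × 250,000 − 61,000 × 140,000 = 202,960,000,000, so EBIT = 202,960,000,000 ÷ 110,000 = 1,845,090.91.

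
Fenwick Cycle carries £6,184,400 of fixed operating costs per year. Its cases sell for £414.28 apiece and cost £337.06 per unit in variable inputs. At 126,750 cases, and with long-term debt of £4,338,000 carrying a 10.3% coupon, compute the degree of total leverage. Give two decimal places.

At 126,750 units, contribution = 126,750 × £77.22 = £9,787,635.00.
Subtracting fixed costs: EBIT = £9,787,635.00 − £6,184,400 = £3,603,235.00. Interest = £446,814.00.
DOL = £9,787,635.00 ÷ £3,603,235.00 = 2.7163; DFL = £3,603,235.00 ÷ £3,156,421.00 = 1.1416.
Combined leverage = 2.7163 × 1.1416 = 3.1009.

3.10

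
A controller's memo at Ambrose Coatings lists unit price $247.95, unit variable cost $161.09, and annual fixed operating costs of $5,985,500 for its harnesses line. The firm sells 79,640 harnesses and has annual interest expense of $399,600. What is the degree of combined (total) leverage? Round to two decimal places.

12.99

Total contribution margin = 79,640 × $86.86 = $6,917,530.40.
Subtracting fixed costs: EBIT = $6,917,530.40 − $5,985,500 = $932,030.40. Interest = $399,600.00, so EBIT − I = $532,430.40.
Degree of total leverage = total CM / (EBIT − interest) = $6,917,530.40 / $532,430.40 = 12.9924.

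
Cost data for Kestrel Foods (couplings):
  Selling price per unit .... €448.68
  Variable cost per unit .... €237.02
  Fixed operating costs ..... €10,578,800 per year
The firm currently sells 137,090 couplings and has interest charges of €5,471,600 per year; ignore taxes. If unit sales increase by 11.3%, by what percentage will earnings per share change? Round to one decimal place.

+25.3%

Contribution at this volume is 137,090 × €211.66 = €29,016,469.40.
Operating income = contribution − fixed costs = €29,016,469.40 − €10,578,800 = €18,437,669.40.
After interest of €5,471,600.00, pre-tax earnings = €12,966,069.40.
DCL = total CM / (EBIT − I) = €29,016,469.40 / €12,966,069.40 = 2.2379.
EPS therefore changes by 2.2379 × (+11.3%) = +25.3%.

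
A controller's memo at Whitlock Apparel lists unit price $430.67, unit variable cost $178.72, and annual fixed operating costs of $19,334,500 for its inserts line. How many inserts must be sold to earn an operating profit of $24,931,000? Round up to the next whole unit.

Each unit contributes $430.67 − $178.72 = $251.95.
Required volume = (fixed costs + target profit) ÷ CM = ($19,334,500 + $24,931,000) ÷ $251.95 = 175,691.61, so 175,692 inserts.

175,692 inserts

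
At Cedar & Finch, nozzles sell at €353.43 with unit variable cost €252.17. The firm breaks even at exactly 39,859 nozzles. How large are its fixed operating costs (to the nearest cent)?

€4,036,122.34

Unit CM = price − variable cost = €353.43 − €252.17 = €101.26.
Fixed costs = break-even units × CM = 39,859 × €101.26 = €4,036,122.34.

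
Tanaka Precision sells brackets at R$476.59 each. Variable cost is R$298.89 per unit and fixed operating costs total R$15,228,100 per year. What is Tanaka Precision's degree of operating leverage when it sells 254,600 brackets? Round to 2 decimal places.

1.51

Contribution at this volume is 254,600 × R$177.70 = R$45,242,420.00.
Operating income = contribution − fixed costs = R$45,242,420.00 − R$15,228,100 = R$30,014,320.00.
So DOL = total CM / EBIT = R$45,242,420.00 / R$30,014,320.00 = 1.5074.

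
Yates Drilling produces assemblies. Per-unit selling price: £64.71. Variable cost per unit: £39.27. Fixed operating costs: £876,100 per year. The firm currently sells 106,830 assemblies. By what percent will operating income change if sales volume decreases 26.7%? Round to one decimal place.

Total contribution margin = 106,830 × £25.44 = £2,717,755.20.
EBIT = £2,717,755.20 − £876,100 = £1,841,655.20.
So DOL = total CM / EBIT = £2,717,755.20 / £1,841,655.20 = 1.4757.
So EBIT moves 1.4757 × (-26.7%) = -39.4%.

-39.4%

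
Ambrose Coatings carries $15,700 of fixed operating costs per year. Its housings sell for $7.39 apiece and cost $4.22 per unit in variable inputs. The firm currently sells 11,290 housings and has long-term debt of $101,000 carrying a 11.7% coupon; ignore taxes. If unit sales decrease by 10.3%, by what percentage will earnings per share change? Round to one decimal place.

-44.6%

Total contribution margin = 11,290 × $3.17 = $35,789.30.
EBIT = $35,789.30 − $15,700 = $20,089.30.
Interest = $11,817.00, so EBIT − I = $8,272.30.
DCL = total CM / (EBIT − I) = $35,789.30 / $8,272.30 = 4.3264.
EPS therefore changes by 4.3264 × (-10.3%) = -44.6%.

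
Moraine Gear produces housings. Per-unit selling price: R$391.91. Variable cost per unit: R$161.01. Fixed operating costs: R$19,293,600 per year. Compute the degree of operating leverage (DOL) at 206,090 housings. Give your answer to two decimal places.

1.68

Contribution at this volume is 206,090 × R$230.90 = R$47,586,181.00.
Subtracting fixed costs: EBIT = R$47,586,181.00 − R$19,293,600 = R$28,292,581.00.
So DOL = total CM / EBIT = R$47,586,181.00 / R$28,292,581.00 = 1.6819.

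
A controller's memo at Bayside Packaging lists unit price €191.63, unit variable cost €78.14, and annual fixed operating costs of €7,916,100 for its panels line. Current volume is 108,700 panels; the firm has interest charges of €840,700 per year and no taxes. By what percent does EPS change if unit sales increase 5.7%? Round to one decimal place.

+19.6%

At 108,700 units, contribution = 108,700 × €113.49 = €12,336,363.00.
Operating income = contribution − fixed costs = €12,336,363.00 − €7,916,100 = €4,420,263.00.
After interest of €840,700.00, pre-tax earnings = €3,579,563.00.
Degree of combined leverage = contribution ÷ (EBIT − I) = €12,336,363.00 ÷ €3,579,563.00 = 3.4463.
%ΔEPS = DCL × %ΔSales = 3.4463 × +5.7% = +19.6%.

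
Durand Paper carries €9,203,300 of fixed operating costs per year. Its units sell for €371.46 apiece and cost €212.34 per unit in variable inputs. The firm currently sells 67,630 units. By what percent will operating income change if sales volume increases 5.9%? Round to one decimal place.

+40.8%

Contribution at this volume is 67,630 × €159.12 = €10,761,285.60.
Subtracting fixed costs: EBIT = €10,761,285.60 − €9,203,300 = €1,557,985.60.
So DOL = total CM / EBIT = €10,761,285.60 / €1,557,985.60 = 6.9072.
Operating income changes by 6.9072 × +5.9% = +40.8%.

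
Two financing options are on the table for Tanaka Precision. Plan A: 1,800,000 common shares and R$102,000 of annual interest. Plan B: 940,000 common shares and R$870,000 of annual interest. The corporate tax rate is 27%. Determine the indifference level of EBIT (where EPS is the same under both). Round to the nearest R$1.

At indifference, (EBIT − 102,000)(1 − t)/1,800,000 = (EBIT − 870,000)(1 − t)/940,000.
The (1 − t) factor cancels: (EBIT − 102,000) × 940,000 = (EBIT − 870,000) × 1,800,000.
EBIT × (1,800,000 − 940,000) = 870,000 × 1,800,000 − 102,000 × 940,000 = 1,470,120,000,000, so EBIT = 1,470,120,000,000 ÷ 860,000 = 1,709,441.86.

R$1,709,442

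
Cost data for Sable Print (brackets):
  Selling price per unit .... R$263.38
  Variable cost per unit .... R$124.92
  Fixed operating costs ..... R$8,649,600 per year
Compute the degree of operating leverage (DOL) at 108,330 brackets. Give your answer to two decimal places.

2.36

At 108,330 units, contribution = 108,330 × R$138.46 = R$14,999,371.80.
EBIT = R$14,999,371.80 − R$8,649,600 = R$6,349,771.80.
Degree of operating leverage = R$14,999,371.80 / R$6,349,771.80 = 2.3622.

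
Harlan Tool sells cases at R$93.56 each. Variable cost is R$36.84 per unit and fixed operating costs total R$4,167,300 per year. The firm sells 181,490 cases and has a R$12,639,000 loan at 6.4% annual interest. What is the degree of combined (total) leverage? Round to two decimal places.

Total contribution margin = 181,490 × R$56.72 = R$10,294,112.80.
Subtracting fixed costs: EBIT = R$10,294,112.80 − R$4,167,300 = R$6,126,812.80. Interest = R$808,896.00, so EBIT − I = R$5,317,916.80.
DCL = contribution ÷ (EBIT − I) = R$10,294,112.80 ÷ R$5,317,916.80 = 1.9357.

1.94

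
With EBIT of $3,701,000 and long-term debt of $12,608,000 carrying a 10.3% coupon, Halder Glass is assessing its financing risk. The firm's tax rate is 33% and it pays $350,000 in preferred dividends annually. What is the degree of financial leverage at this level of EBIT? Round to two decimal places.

1.97

Annual interest charges come to $1,298,624.00.
Pre-tax preferred-dividend burden = $350,000 ÷ (1 − 0.33) = $522,388.06.
DFL = EBIT ÷ [EBIT − I − D_p/(1−t)] = $3,701,000 ÷ [$3,701,000 − $1,298,624.00 − $522,388.06] = $3,701,000 ÷ $1,879,987.94 = 1.9686.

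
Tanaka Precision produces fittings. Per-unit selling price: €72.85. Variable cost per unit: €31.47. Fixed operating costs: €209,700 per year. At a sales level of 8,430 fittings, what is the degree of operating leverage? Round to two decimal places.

2.51

At 8,430 units, contribution = 8,430 × €41.38 = €348,833.40.
Operating income = contribution − fixed costs = €348,833.40 − €209,700 = €139,133.40.
DOL = contribution ÷ EBIT = €348,833.40 ÷ €139,133.40 = 2.5072.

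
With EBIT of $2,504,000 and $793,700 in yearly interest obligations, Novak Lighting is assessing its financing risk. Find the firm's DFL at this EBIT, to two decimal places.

Annual interest charges come to $793,700.00.
DFL = EBIT ÷ (EBIT − I) = $2,504,000 ÷ ($2,504,000 − $793,700.00) = $2,504,000 ÷ $1,710,300.00 = 1.4641.

1.46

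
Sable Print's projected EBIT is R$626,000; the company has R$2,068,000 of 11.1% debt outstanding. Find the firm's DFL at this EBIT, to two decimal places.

Interest = R$229,548.00.
DFL = EBIT ÷ (EBIT − I) = R$626,000 ÷ (R$626,000 − R$229,548.00) = R$626,000 ÷ R$396,452.00 = 1.5790.

1.58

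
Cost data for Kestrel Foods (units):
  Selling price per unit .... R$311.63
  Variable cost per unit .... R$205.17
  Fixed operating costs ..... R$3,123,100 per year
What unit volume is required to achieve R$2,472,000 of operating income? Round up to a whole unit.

Contribution margin per unit = R$311.63 − R$205.17 = R$106.46.
Units = (FC + target) / CM = (R$3,123,100 + R$2,472,000) / R$106.46 = 52,555.89, so 52,556 units.

52,556 units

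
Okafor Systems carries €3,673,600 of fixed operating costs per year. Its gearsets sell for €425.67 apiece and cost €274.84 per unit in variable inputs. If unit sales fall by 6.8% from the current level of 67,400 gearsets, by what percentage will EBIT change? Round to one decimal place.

-10.6%

At 67,400 units, contribution = 67,400 × €150.83 = €10,165,942.00.
EBIT = €10,165,942.00 − €3,673,600 = €6,492,342.00.
DOL = contribution ÷ EBIT = €10,165,942.00 ÷ €6,492,342.00 = 1.5658.
Operating income changes by 1.5658 × -6.8% = -10.6%.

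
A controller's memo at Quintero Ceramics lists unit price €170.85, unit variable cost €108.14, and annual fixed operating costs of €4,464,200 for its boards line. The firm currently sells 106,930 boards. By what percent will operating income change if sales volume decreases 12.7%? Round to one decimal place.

-38.0%

At 106,930 units, contribution = 106,930 × €62.71 = €6,705,580.30.
Operating income = contribution − fixed costs = €6,705,580.30 − €4,464,200 = €2,241,380.30.
So DOL = total CM / EBIT = €6,705,580.30 / €2,241,380.30 = 2.9917.
So EBIT moves 2.9917 × (-12.7%) = -38.0%.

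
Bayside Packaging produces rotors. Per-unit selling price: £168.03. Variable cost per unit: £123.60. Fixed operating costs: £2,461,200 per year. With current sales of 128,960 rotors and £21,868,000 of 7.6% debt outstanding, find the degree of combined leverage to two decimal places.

3.57

Total contribution margin = 128,960 × £44.43 = £5,729,692.80.
Subtracting fixed costs: EBIT = £5,729,692.80 − £2,461,200 = £3,268,492.80. Interest = £1,661,968.00, so EBIT − I = £1,606,524.80.
DCL = contribution ÷ (EBIT − I) = £5,729,692.80 ÷ £1,606,524.80 = 3.5665.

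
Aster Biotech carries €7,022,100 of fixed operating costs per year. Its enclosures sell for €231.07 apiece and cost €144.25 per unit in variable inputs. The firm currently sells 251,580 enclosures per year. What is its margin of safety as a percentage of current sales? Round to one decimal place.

67.9%

Contribution margin per unit = €231.07 − €144.25 = €86.82. Break-even units = €7,022,100 ÷ €86.82 = 80,881.13; break-even revenue = 80,881.13 × €231.07 = €18,689,203.49.
Actual sales revenue = 251,580 × €231.07 = €58,132,590.60.
Margin of safety = (€58,132,590.60 − €18,689,203.49) ÷ €58,132,590.60 = 67.9%.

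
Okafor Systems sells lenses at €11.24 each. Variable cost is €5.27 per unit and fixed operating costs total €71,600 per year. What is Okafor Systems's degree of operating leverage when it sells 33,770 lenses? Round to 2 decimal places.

1.55

Contribution at this volume is 33,770 × €5.97 = €201,606.90.
Subtracting fixed costs: EBIT = €201,606.90 − €71,600 = €130,006.90.
Degree of operating leverage = €201,606.90 / €130,006.90 = 1.5507.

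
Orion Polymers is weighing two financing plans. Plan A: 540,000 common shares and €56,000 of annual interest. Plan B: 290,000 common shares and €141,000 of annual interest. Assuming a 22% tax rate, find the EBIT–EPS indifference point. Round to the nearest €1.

Set EPS_A = EPS_B: (EBIT − €56,000)(1 − 0.22) ÷ 540,000 = (EBIT − €141,000)(1 − 0.22) ÷ 290,000.
Cancelling (1 − t) and cross-multiplying: 290,000·(EBIT − 56,000) = 540,000·(EBIT − 141,000).
Solving, EBIT = (141,000·540,000 − 56,000·290,000) / (540,000 − 290,000) = 59,900,000,000 / 250,000 = 239,600.00.

€239,600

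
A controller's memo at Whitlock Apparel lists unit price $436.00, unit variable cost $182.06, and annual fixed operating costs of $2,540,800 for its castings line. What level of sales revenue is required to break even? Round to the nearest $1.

$4,362,404

CM per unit = $436.00 − $182.06 = $253.94; CM ratio = $253.94 / $436.00 = 0.5824.
Break-even revenue = fixed costs × price ÷ CM = $2,540,800 × $436.00 ÷ $253.94 = $4,362,404.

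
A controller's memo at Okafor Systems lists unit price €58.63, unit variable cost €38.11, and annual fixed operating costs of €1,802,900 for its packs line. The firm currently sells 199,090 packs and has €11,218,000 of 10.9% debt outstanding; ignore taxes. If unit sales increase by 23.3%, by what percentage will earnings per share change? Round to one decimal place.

At 199,090 units, contribution = 199,090 × €20.52 = €4,085,326.80.
EBIT = €4,085,326.80 − €1,802,900 = €2,282,426.80.
Interest = €1,222,762.00, so EBIT − I = €1,059,664.80.
Degree of combined leverage = contribution ÷ (EBIT − I) = €4,085,326.80 ÷ €1,059,664.80 = 3.8553.
EPS therefore changes by 3.8553 × (+23.3%) = +89.8%.

+89.8%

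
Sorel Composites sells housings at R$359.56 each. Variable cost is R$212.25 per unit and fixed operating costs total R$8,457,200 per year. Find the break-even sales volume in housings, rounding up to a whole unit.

Contribution margin per unit = R$359.56 − R$212.25 = R$147.31.
Break-even volume = fixed costs ÷ CM per unit = R$8,457,200 ÷ R$147.31 = 57,410.90, so 57,411 housings.

57,411 housings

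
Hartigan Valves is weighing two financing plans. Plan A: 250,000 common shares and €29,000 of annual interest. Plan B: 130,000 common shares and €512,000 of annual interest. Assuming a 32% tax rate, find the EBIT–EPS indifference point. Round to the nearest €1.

At indifference, (EBIT − 29,000)(1 − t)/250,000 = (EBIT − 512,000)(1 − t)/130,000.
The (1 − t) factor cancels: (EBIT − 29,000) × 130,000 = (EBIT − 512,000) × 250,000.
EBIT × (250,000 − 130,000) = 512,000 × 250,000 − 29,000 × 130,000 = 124,230,000,000, so EBIT = 124,230,000,000 ÷ 120,000 = 1,035,250.00.

€1,035,250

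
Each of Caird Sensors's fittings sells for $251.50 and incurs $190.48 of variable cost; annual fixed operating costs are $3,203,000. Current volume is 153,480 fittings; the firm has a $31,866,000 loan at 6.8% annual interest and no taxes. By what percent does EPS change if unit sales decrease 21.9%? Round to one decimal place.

-51.3%

Contribution at this volume is 153,480 × $61.02 = $9,365,349.60.
Subtracting fixed costs: EBIT = $9,365,349.60 − $3,203,000 = $6,162,349.60.
Interest = $2,166,888.00, so EBIT − I = $3,995,461.60.
DCL = total CM / (EBIT − I) = $9,365,349.60 / $3,995,461.60 = 2.3440.
%ΔEPS = DCL × %ΔSales = 2.3440 × -21.9% = -51.3%.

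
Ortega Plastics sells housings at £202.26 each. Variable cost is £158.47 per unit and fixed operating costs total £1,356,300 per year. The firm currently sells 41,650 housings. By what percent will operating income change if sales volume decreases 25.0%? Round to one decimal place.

-97.5%

Contribution at this volume is 41,650 × £43.79 = £1,823,853.50.
Operating income = contribution − fixed costs = £1,823,853.50 − £1,356,300 = £467,553.50.
Degree of operating leverage = £1,823,853.50 / £467,553.50 = 3.9008.
%ΔEBIT = DOL × %ΔSales = 3.9008 × -25.0% = -97.5%.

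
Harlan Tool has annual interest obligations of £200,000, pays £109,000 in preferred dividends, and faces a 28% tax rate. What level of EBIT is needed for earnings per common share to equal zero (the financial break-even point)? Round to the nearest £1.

£351,389

Preferred dividends are paid after tax, so their pre-tax equivalent is £109,000 ÷ (1 − 0.28) = £151,388.89.
Financial break-even EBIT = interest + D_p ÷ (1 − t) = £200,000 + £151,388.89 = £351,388.89.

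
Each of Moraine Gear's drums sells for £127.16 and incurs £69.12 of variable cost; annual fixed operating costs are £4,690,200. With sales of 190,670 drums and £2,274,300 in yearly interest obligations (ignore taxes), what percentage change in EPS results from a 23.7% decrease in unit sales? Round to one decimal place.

At 190,670 units, contribution = 190,670 × £58.04 = £11,066,486.80.
Operating income = contribution − fixed costs = £11,066,486.80 − £4,690,200 = £6,376,286.80.
After interest of £2,274,300.00, pre-tax earnings = £4,101,986.80.
DCL = total CM / (EBIT − I) = £11,066,486.80 / £4,101,986.80 = 2.6978.
EPS therefore changes by 2.6978 × (-23.7%) = -63.9%.

-63.9%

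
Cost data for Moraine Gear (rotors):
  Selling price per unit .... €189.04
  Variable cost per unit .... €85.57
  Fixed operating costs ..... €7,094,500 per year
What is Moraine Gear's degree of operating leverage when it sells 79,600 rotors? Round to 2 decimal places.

7.21

Total contribution margin = 79,600 × €103.47 = €8,236,212.00.
EBIT = €8,236,212.00 − €7,094,500 = €1,141,712.00.
Degree of operating leverage = €8,236,212.00 / €1,141,712.00 = 7.2139.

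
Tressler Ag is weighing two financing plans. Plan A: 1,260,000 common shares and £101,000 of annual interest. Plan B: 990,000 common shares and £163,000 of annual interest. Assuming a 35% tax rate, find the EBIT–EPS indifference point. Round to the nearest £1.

£390,333

Set EPS_A = EPS_B: (EBIT − £101,000)(1 − 0.35) ÷ 1,260,000 = (EBIT − £163,000)(1 − 0.35) ÷ 990,000.
The (1 − t) factor cancels: (EBIT − 101,000) × 990,000 = (EBIT − 163,000) × 1,260,000.
EBIT × (1,260,000 − 990,000) = 163,000 × 1,260,000 − 101,000 × 990,000 = 105,390,000,000, so EBIT = 105,390,000,000 ÷ 270,000 = 390,333.33.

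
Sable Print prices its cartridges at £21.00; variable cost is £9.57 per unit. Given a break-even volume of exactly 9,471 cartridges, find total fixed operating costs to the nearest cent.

£108,253.53

Contribution margin per unit = £21.00 − £9.57 = £11.43.
Fixed costs = break-even units × CM = 9,471 × £11.43 = £108,253.53.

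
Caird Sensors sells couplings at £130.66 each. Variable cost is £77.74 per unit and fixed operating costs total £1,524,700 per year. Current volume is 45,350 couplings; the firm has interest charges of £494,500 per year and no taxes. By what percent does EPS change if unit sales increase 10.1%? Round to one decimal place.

At 45,350 units, contribution = 45,350 × £52.92 = £2,399,922.00.
Operating income = contribution − fixed costs = £2,399,922.00 − £1,524,700 = £875,222.00.
After interest of £494,500.00, pre-tax earnings = £380,722.00.
Degree of combined leverage = contribution ÷ (EBIT − I) = £2,399,922.00 ÷ £380,722.00 = 6.3036.
EPS therefore changes by 6.3036 × (+10.1%) = +63.7%.

+63.7%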